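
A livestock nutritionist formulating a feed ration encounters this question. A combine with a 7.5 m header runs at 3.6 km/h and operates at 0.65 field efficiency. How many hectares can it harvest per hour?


C = w * v * eta_f / 10
  = 7.5 * 3.6 * 0.65 / 10
  = 17.55 / 10
  = 1.76 ha/h


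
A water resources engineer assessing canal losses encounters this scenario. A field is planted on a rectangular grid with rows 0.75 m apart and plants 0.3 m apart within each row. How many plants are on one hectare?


D = 10000 / (row_sp * plant_sp)
  = 10000 / (0.75 * 0.3)
  = 10000 / 0.2250
  = 44444.44 plants/ha


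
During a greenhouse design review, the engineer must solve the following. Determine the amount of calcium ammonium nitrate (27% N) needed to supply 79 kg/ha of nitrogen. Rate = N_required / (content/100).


Rate = N_required / (N_content / 100)
     = 79 / (27 / 100)
     = 79 / 0.27
     = 292.59 kg/ha


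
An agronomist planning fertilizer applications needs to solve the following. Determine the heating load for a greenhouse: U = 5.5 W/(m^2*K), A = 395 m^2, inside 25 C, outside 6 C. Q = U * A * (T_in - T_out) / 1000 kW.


dT = 25 - (6) = 19 K
Q = U * A * dT
  = 5.5 * 395 * 19
  = 41277.50 W = 41.28 kW


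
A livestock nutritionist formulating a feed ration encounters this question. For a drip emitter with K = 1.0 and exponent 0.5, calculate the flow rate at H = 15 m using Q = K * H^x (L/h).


Q = K * H^x
  = 1.0 * 15^0.5
  = 1.0 * 3.8730
  = 3.87 L/h


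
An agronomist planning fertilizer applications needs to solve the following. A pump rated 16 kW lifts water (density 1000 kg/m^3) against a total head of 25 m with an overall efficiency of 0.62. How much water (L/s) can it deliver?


Q = (P * 1000 * eta) / (rho * g * H)
  = (16 * 1000 * 0.62) / (1000 * 9.81 * 25)
  = 9920 / 245250
  = 0.04045 m^3/s = 40.45 L/s


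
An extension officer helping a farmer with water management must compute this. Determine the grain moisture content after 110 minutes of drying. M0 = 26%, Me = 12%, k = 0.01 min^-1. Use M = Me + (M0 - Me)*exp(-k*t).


M = Me + (M0 - Me) * e^(-k*t)
  = 12 + (26 - 12) * e^(-0.01*110)
  = 12 + 14 * e^(-1.100)
  = 12 + 14 * 0.33287
  = 12 + 4.6602
  = 16.66%


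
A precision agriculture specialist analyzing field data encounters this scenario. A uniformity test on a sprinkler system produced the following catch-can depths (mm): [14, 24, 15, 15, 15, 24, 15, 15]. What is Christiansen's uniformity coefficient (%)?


xbar = 137 / 8 = 17.125
sum|xi - xbar| = 27.500
CU = 100 * (1 - 27.500 / (8 * 17.125))
   = 100 * (1 - 0.2007)
   = 79.93%


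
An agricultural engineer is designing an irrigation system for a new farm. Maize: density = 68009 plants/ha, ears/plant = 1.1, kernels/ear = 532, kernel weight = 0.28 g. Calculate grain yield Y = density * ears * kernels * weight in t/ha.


Y = density * ears * kernels * kw
  = 68009 * 1.1 * 532 * 0.28 g/ha
  = 11143682.70 g/ha
  = 11143.68 kg/ha = 11.14 t/ha


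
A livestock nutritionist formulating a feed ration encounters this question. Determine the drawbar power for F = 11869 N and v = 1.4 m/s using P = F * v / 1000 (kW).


P = F * v / 1000
  = 11869 * 1.4 / 1000
  = 16616.60 / 1000
  = 16.62 kW


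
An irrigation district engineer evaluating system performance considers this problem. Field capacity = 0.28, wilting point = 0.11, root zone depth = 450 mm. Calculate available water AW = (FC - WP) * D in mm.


AW = (FC - WP) * D
   = (0.28 - 0.11) * 450
   = 0.17 * 450
   = 76.50 mm


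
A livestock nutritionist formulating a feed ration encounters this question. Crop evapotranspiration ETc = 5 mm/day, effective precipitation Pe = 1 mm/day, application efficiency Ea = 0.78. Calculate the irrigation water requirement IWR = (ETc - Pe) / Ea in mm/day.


IWR = (ETc - Pe) / Ea
    = (5 - 1) / 0.78
    = 4 / 0.78
    = 5.13 mm/day


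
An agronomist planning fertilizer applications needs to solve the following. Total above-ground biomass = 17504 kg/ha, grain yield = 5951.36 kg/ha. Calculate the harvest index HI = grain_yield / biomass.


HI = grain_yield / biomass
   = 5951.36 / 17504
   = 0.34


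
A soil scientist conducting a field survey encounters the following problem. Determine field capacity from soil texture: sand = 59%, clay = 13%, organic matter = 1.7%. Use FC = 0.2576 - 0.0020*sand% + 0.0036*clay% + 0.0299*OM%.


FC = 0.2576 - 0.0020*59 + 0.0036*13 + 0.0299*1.7
   = 0.2576 - 0.1180 + 0.0468 + 0.0508
   = 0.2372


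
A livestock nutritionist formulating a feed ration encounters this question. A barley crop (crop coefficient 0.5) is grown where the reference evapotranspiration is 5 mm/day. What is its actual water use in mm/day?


ETc = Kc * ET0
    = 0.5 * 5
    = 2.50 mm/day


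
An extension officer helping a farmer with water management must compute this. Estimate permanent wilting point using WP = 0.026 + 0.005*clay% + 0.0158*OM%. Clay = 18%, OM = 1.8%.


WP = 0.026 + 0.005*18 + 0.0158*1.8
   = 0.026 + 0.0900 + 0.0284
   = 0.1444


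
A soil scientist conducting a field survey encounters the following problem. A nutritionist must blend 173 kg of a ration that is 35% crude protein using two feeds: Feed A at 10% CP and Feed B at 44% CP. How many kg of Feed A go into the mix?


parts_A = CP_b - target = 44 - 35 = 9
parts_B = target - CP_a = 35 - 10 = 25
total_parts = 9 + 25 = 34
Feed A = 173 * 9 / 34 = 45.79 kg
Feed B = 173 * 25 / 34 = 127.21 kg

45.79 kg


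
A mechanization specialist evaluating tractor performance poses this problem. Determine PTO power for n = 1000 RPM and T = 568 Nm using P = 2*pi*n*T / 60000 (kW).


P = 2*pi*n*T / 60000
  = 2*pi * 1000 * 568 / 60000
  = 3568849.25 / 60000
  = 59.48 kW


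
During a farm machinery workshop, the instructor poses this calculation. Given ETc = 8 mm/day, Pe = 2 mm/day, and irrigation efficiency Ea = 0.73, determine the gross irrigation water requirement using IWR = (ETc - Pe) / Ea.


IWR = (ETc - Pe) / Ea
    = (8 - 2) / 0.73
    = 6 / 0.73
    = 8.22 mm/day


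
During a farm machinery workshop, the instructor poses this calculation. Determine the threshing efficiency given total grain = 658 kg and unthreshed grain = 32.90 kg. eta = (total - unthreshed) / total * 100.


eta = (total - unthreshed) / total * 100
    = (658 - 32.90) / 658 * 100
    = 625.10 / 658 * 100
    = 95%


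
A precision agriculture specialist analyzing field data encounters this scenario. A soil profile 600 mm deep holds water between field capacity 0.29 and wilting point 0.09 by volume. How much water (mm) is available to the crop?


AW = (FC - WP) * D
   = (0.29 - 0.09) * 600
   = 0.20 * 600
   = 120 mm


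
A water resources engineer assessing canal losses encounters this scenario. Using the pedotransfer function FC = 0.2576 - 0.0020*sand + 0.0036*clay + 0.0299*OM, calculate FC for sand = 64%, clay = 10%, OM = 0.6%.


FC = 0.2576 - 0.0020*64 + 0.0036*10 + 0.0299*0.6
   = 0.2576 - 0.1280 + 0.0360 + 0.0179
   = 0.1835


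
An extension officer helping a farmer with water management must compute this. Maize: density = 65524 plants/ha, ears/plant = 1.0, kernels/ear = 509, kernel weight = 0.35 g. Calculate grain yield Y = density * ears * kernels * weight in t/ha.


Y = density * ears * kernels * kw
  = 65524 * 1.0 * 509 * 0.35 g/ha
  = 11673100.60 g/ha
  = 11673.10 kg/ha = 11.67 t/ha


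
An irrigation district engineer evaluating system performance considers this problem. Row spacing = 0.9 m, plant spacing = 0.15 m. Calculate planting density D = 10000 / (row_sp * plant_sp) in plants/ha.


D = 10000 / (row_sp * plant_sp)
  = 10000 / (0.9 * 0.15)
  = 10000 / 0.1350
  = 74074.07 plants/ha


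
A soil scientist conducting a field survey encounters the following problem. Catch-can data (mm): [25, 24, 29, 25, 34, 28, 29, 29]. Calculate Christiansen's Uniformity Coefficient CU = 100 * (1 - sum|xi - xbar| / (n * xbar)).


xbar = 223 / 8 = 27.875
sum|xi - xbar| = 19.250
CU = 100 * (1 - 19.250 / (8 * 27.875))
   = 100 * (1 - 0.0863)
   = 91.37%


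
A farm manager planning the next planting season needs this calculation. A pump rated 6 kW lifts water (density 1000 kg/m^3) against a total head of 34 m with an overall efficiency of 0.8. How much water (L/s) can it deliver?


Q = (P * 1000 * eta) / (rho * g * H)
  = (6 * 1000 * 0.8) / (1000 * 9.81 * 34)
  = 4800 / 333540
  = 0.01439 m^3/s = 14.39 L/s


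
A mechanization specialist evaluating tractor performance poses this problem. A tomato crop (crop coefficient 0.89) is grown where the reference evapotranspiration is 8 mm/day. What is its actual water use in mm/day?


ETc = Kc * ET0
    = 0.89 * 8
    = 7.12 mm/day


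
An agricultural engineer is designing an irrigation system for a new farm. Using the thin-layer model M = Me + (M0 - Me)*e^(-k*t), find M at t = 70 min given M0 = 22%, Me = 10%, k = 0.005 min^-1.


M = Me + (M0 - Me) * e^(-k*t)
  = 10 + (22 - 10) * e^(-0.005*70)
  = 10 + 12 * e^(-0.350)
  = 10 + 12 * 0.70469
  = 10 + 8.4563
  = 18.46%


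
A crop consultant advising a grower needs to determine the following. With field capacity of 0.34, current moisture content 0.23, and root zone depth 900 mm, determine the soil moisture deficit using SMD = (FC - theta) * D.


SMD = (FC - theta) * D
    = (0.34 - 0.23) * 900
    = 0.110 * 900
    = 99 mm


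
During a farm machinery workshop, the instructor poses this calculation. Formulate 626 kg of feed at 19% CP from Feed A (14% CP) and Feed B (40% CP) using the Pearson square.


parts_A = CP_b - target = 40 - 19 = 21
parts_B = target - CP_a = 19 - 14 = 5
total_parts = 21 + 5 = 26
Feed A = 626 * 21 / 26 = 505.62 kg
Feed B = 626 * 5 / 26 = 120.38 kg

505.62 kg


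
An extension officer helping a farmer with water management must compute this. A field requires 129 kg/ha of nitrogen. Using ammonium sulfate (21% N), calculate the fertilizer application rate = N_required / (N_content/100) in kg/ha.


Rate = N_required / (N_content / 100)
     = 129 / (21 / 100)
     = 129 / 0.21
     = 614.29 kg/ha


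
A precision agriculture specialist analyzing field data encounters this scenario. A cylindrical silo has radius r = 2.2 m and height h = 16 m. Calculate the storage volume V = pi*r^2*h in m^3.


V = pi * r^2 * h
  = pi * 2.2^2 * 16
  = pi * 4.84 * 16
  = 243.28 m^3


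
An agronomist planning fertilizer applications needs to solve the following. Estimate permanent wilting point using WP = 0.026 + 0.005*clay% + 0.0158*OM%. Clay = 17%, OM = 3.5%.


WP = 0.026 + 0.005*17 + 0.0158*3.5
   = 0.026 + 0.0850 + 0.0553
   = 0.1663


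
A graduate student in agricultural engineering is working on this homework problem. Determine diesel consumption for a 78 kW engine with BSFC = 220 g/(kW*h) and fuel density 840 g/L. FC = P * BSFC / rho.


FC = P * BSFC / rho_fuel
   = 78 * 220 / 840
   = 17160 / 840
   = 20.43 L/h


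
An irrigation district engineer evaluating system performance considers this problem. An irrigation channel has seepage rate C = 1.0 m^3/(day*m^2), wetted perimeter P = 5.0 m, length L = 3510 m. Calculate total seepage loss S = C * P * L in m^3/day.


S = C * P * L
  = 1.0 * 5.0 * 3510
  = 17550 m^3/day


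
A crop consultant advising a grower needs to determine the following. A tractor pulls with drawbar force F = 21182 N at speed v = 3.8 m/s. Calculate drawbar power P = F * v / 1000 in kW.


P = F * v / 1000
  = 21182 * 3.8 / 1000
  = 80491.60 / 1000
  = 80.49 kW


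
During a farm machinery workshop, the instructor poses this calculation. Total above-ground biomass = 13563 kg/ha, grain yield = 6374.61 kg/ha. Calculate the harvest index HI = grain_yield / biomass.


HI = grain_yield / biomass
   = 6374.61 / 13563
   = 0.47


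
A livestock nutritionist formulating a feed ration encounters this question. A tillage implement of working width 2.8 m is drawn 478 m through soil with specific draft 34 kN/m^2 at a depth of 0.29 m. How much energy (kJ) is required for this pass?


E = k * d * w * L
  = 34 * 0.29 * 2.8 * 478
  = 13196.62 kJ


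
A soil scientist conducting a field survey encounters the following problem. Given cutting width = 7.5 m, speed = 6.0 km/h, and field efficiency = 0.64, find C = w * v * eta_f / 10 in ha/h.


C = w * v * eta_f / 10
  = 7.5 * 6.0 * 0.64 / 10
  = 28.80 / 10
  = 2.88 ha/h


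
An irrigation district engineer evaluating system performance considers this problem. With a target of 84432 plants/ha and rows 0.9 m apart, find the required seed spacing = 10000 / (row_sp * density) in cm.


spacing = 10000 / (row_sp * density)
        = 10000 / (0.9 * 84432)
        = 10000 / 75988.80
        = 0.13160 m = 13.16 cm


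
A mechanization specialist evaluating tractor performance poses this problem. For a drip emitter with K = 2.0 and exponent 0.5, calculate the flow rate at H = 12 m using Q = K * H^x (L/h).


Q = K * H^x
  = 2.0 * 12^0.5
  = 2.0 * 3.4641
  = 6.93 L/h


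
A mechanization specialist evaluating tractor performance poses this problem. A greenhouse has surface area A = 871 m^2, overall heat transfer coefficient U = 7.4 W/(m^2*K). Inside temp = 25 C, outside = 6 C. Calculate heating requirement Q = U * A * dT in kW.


dT = 25 - (6) = 19 K
Q = U * A * dT
  = 7.4 * 871 * 19
  = 122462.60 W = 122.46 kW


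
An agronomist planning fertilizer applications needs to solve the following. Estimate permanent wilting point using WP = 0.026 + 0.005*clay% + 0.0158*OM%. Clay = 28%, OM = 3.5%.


WP = 0.026 + 0.005*28 + 0.0158*3.5
   = 0.026 + 0.1400 + 0.0553
   = 0.2213


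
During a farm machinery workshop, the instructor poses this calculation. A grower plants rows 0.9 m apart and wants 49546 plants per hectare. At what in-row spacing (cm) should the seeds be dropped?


spacing = 10000 / (row_sp * density)
        = 10000 / (0.9 * 49546)
        = 10000 / 44591.40
        = 0.22426 m = 22.43 cm


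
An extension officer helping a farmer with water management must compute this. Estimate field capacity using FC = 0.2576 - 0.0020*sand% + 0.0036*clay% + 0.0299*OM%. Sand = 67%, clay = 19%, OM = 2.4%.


FC = 0.2576 - 0.0020*67 + 0.0036*19 + 0.0299*2.4
   = 0.2576 - 0.1340 + 0.0684 + 0.0718
   = 0.2638


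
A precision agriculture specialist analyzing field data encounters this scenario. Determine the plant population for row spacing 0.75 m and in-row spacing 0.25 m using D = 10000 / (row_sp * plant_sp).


D = 10000 / (row_sp * plant_sp)
  = 10000 / (0.75 * 0.25)
  = 10000 / 0.1875
  = 53333.33 plants/ha


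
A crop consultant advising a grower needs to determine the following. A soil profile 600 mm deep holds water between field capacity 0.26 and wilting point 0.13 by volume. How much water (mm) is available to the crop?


AW = (FC - WP) * D
   = (0.26 - 0.13) * 600
   = 0.13 * 600
   = 78 mm


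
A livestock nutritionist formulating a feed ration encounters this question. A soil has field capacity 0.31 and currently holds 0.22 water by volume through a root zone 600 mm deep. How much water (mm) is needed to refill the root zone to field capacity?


SMD = (FC - theta) * D
    = (0.31 - 0.22) * 600
    = 0.090 * 600
    = 54 mm


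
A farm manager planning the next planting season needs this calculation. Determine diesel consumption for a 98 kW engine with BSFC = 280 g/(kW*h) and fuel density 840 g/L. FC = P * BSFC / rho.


FC = P * BSFC / rho_fuel
   = 98 * 280 / 840
   = 27440 / 840
   = 32.67 L/h


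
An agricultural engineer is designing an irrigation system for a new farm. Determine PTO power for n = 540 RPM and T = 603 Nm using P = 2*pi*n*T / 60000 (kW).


P = 2*pi*n*T / 60000
  = 2*pi * 540 * 603 / 60000
  = 2045930.80 / 60000
  = 34.10 kW


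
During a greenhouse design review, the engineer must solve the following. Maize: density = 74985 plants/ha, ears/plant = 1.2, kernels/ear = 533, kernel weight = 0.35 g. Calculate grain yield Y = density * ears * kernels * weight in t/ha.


Y = density * ears * kernels * kw
  = 74985 * 1.2 * 533 * 0.35 g/ha
  = 16786142.10 g/ha
  = 16786.14 kg/ha = 16.79 t/ha


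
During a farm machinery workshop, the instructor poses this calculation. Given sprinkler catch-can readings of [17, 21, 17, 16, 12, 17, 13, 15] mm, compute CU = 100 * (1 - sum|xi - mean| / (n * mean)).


xbar = 128 / 8 = 16
sum|xi - xbar| = 16
CU = 100 * (1 - 16 / (8 * 16))
   = 100 * (1 - 0.1250)
   = 87.50%


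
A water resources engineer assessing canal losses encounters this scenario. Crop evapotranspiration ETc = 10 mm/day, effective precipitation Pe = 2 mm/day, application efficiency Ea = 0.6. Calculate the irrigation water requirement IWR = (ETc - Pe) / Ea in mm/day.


IWR = (ETc - Pe) / Ea
    = (10 - 2) / 0.6
    = 8 / 0.6
    = 13.33 mm/day


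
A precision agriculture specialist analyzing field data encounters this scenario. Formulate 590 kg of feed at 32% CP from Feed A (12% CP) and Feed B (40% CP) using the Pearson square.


parts_A = CP_b - target = 40 - 32 = 8
parts_B = target - CP_a = 32 - 12 = 20
total_parts = 8 + 20 = 28
Feed A = 590 * 8 / 28 = 168.57 kg
Feed B = 590 * 20 / 28 = 421.43 kg

168.57 kg


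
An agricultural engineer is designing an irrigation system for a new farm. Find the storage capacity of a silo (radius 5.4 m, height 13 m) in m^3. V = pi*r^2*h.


V = pi * r^2 * h
  = pi * 5.4^2 * 13
  = pi * 29.16 * 13
  = 1190.91 m^3


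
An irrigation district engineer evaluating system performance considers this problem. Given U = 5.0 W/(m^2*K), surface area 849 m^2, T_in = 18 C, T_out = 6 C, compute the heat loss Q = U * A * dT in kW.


dT = 18 - (6) = 12 K
Q = U * A * dT
  = 5.0 * 849 * 12
  = 50940 W = 50.94 kW


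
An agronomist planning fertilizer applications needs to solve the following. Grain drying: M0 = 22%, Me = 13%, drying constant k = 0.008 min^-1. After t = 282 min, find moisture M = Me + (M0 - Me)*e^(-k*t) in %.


M = Me + (M0 - Me) * e^(-k*t)
  = 13 + (22 - 13) * e^(-0.008*282)
  = 13 + 9 * e^(-2.256)
  = 13 + 9 * 0.10477
  = 13 + 0.9429
  = 13.94%


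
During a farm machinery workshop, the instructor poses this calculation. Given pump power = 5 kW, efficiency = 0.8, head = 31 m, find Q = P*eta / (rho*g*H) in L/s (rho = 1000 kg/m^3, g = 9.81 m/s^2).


Q = (P * 1000 * eta) / (rho * g * H)
  = (5 * 1000 * 0.8) / (1000 * 9.81 * 31)
  = 4000 / 304110
  = 0.01315 m^3/s = 13.15 L/s


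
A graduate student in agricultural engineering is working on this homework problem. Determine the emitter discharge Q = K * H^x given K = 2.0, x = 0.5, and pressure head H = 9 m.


Q = K * H^x
  = 2.0 * 9^0.5
  = 2.0 * 3
  = 6 L/h


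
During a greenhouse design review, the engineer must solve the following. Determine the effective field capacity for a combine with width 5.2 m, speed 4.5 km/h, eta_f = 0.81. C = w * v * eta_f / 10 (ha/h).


C = w * v * eta_f / 10
  = 5.2 * 4.5 * 0.81 / 10
  = 18.95 / 10
  = 1.90 ha/h


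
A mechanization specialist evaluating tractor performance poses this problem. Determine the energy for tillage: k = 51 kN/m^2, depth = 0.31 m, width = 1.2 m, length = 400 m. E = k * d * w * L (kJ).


E = k * d * w * L
  = 51 * 0.31 * 1.2 * 400
  = 7588.80 kJ


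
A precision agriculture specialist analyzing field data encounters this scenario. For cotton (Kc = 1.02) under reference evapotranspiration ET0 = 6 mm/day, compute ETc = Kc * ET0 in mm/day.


ETc = Kc * ET0
    = 1.02 * 6
    = 6.12 mm/day


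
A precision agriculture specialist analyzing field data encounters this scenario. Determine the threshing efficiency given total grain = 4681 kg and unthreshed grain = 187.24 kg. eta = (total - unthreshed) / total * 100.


eta = (total - unthreshed) / total * 100
    = (4681 - 187.24) / 4681 * 100
    = 4493.76 / 4681 * 100
    = 96%


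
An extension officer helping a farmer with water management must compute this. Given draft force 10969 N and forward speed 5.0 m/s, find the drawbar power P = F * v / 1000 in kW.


P = F * v / 1000
  = 10969 * 5.0 / 1000
  = 54845 / 1000
  = 54.85 kW


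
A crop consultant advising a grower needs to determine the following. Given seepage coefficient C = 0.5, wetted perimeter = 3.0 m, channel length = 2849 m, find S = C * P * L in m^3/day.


S = C * P * L
  = 0.5 * 3.0 * 2849
  = 4273.50 m^3/day


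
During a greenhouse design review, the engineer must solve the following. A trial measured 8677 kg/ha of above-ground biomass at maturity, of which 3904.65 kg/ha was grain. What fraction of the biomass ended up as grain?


HI = grain_yield / biomass
   = 3904.65 / 8677
   = 0.45


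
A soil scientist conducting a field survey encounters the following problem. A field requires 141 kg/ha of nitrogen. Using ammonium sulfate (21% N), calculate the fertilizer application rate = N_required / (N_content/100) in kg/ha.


Rate = N_required / (N_content / 100)
     = 141 / (21 / 100)
     = 141 / 0.21
     = 671.43 kg/ha


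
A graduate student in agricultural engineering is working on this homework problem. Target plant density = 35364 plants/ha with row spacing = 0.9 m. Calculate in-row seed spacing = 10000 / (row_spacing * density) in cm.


spacing = 10000 / (row_sp * density)
        = 10000 / (0.9 * 35364)
        = 10000 / 31827.60
        = 0.31419 m = 31.42 cm


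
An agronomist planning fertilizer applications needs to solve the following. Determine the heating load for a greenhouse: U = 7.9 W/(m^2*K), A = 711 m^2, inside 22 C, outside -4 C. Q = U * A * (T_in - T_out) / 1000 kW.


dT = 22 - (-4) = 26 K
Q = U * A * dT
  = 7.9 * 711 * 26
  = 146039.40 W = 146.04 kW


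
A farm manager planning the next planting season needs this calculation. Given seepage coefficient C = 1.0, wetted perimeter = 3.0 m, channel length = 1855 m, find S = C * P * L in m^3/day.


S = C * P * L
  = 1.0 * 3.0 * 1855
  = 5565 m^3/day


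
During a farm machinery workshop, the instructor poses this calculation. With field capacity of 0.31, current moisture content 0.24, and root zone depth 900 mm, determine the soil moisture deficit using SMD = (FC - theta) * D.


SMD = (FC - theta) * D
    = (0.31 - 0.24) * 900
    = 0.070 * 900
    = 63 mm


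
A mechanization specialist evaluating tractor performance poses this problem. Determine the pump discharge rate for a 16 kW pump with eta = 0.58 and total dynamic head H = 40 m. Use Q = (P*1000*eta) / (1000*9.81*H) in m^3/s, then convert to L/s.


Q = (P * 1000 * eta) / (rho * g * H)
  = (16 * 1000 * 0.58) / (1000 * 9.81 * 40)
  = 9280 / 392400
  = 0.02365 m^3/s = 23.65 L/s


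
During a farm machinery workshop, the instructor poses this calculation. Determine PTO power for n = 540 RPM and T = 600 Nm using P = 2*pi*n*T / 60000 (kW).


P = 2*pi*n*T / 60000
  = 2*pi * 540 * 600 / 60000
  = 2035752.04 / 60000
  = 33.93 kW


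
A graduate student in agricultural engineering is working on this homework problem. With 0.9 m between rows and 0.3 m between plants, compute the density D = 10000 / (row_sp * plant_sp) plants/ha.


D = 10000 / (row_sp * plant_sp)
  = 10000 / (0.9 * 0.3)
  = 10000 / 0.2700
  = 37037.04 plants/ha


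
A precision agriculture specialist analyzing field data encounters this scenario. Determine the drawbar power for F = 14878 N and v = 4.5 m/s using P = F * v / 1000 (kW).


P = F * v / 1000
  = 14878 * 4.5 / 1000
  = 66951 / 1000
  = 66.95 kW


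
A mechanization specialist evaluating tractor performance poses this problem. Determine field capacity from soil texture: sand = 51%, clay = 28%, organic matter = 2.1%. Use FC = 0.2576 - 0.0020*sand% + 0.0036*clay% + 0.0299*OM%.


FC = 0.2576 - 0.0020*51 + 0.0036*28 + 0.0299*2.1
   = 0.2576 - 0.1020 + 0.1008 + 0.0628
   = 0.3192


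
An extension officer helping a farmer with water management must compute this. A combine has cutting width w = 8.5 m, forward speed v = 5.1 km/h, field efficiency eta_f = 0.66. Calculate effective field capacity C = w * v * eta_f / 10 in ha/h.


C = w * v * eta_f / 10
  = 8.5 * 5.1 * 0.66 / 10
  = 28.61 / 10
  = 2.86 ha/h


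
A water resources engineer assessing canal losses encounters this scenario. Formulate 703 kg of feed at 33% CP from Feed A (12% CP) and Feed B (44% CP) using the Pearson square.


parts_A = CP_b - target = 44 - 33 = 11
parts_B = target - CP_a = 33 - 12 = 21
total_parts = 11 + 21 = 32
Feed A = 703 * 11 / 32 = 241.66 kg
Feed B = 703 * 21 / 32 = 461.34 kg

241.66 kg


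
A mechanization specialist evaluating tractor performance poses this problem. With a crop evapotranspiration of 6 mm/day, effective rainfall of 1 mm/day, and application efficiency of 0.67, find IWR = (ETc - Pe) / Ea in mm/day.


IWR = (ETc - Pe) / Ea
    = (6 - 1) / 0.67
    = 5 / 0.67
    = 7.46 mm/day


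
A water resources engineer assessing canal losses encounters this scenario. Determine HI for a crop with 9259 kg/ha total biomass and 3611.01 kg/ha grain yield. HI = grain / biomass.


HI = grain_yield / biomass
   = 3611.01 / 9259
   = 0.39


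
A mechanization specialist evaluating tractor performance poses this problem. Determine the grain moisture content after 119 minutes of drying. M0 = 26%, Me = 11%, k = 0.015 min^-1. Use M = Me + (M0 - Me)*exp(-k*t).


M = Me + (M0 - Me) * e^(-k*t)
  = 11 + (26 - 11) * e^(-0.015*119)
  = 11 + 15 * e^(-1.785)
  = 11 + 15 * 0.16780
  = 11 + 2.5170
  = 13.52%


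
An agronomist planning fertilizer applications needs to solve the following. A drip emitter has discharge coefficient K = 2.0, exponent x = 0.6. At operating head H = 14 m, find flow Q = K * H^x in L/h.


Q = K * H^x
  = 2.0 * 14^0.6
  = 2.0 * 4.8717
  = 9.74 L/h


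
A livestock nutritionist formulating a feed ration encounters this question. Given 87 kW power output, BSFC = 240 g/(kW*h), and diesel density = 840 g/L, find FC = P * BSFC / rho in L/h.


FC = P * BSFC / rho_fuel
   = 87 * 240 / 840
   = 20880 / 840
   = 24.86 L/h


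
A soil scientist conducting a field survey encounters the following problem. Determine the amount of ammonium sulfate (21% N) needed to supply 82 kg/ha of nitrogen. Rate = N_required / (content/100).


Rate = N_required / (N_content / 100)
     = 82 / (21 / 100)
     = 82 / 0.21
     = 390.48 kg/ha


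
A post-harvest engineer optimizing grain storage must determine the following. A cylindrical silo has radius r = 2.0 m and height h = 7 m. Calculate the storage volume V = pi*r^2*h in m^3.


V = pi * r^2 * h
  = pi * 2.0^2 * 7
  = pi * 4 * 7
  = 87.96 m^3


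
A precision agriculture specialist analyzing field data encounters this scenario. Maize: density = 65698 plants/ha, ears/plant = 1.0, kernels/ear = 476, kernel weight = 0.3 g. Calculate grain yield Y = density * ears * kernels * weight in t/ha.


Y = density * ears * kernels * kw
  = 65698 * 1.0 * 476 * 0.3 g/ha
  = 9381674.40 g/ha
  = 9381.67 kg/ha = 9.38 t/ha


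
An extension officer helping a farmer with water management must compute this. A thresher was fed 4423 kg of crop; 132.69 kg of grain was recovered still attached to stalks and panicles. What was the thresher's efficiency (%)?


eta = (total - unthreshed) / total * 100
    = (4423 - 132.69) / 4423 * 100
    = 4290.31 / 4423 * 100
    = 97%


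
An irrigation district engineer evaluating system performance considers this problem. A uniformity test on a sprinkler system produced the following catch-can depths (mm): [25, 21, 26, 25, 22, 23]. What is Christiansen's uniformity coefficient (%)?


xbar = 142 / 6 = 23.667
sum|xi - xbar| = 10
CU = 100 * (1 - 10 / (6 * 23.667))
   = 100 * (1 - 0.0704)
   = 92.96%


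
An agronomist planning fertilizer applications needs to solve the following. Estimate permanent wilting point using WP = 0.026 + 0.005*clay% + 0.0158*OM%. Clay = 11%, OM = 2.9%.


WP = 0.026 + 0.005*11 + 0.0158*2.9
   = 0.026 + 0.0550 + 0.0458
   = 0.1268


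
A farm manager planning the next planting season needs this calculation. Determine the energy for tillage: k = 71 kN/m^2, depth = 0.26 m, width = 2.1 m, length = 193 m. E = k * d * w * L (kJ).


E = k * d * w * L
  = 71 * 0.26 * 2.1 * 193
  = 7481.84 kJ


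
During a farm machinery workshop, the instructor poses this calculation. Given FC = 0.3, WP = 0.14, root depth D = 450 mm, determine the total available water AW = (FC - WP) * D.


AW = (FC - WP) * D
   = (0.3 - 0.14) * 450
   = 0.16 * 450
   = 72 mm


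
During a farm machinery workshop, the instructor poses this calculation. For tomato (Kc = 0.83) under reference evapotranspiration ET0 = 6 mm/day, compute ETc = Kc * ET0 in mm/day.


ETc = Kc * ET0
    = 0.83 * 6
    = 4.98 mm/day


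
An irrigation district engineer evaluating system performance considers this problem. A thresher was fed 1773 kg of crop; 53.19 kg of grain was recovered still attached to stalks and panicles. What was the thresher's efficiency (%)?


eta = (total - unthreshed) / total * 100
    = (1773 - 53.19) / 1773 * 100
    = 1719.81 / 1773 * 100
    = 97%


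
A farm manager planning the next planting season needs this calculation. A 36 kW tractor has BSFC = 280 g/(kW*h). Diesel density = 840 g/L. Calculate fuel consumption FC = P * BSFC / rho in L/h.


FC = P * BSFC / rho_fuel
   = 36 * 280 / 840
   = 10080 / 840
   = 12 L/h


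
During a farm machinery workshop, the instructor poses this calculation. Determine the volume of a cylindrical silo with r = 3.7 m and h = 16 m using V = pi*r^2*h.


V = pi * r^2 * h
  = pi * 3.7^2 * 16
  = pi * 13.69 * 16
  = 688.13 m^3


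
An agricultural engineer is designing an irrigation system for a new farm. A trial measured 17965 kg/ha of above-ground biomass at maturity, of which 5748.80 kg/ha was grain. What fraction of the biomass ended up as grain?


HI = grain_yield / biomass
   = 5748.80 / 17965
   = 0.32


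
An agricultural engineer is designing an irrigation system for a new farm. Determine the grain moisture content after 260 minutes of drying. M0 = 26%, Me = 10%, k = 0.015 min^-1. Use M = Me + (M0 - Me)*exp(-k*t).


M = Me + (M0 - Me) * e^(-k*t)
  = 10 + (26 - 10) * e^(-0.015*260)
  = 10 + 16 * e^(-3.900)
  = 10 + 16 * 0.02024
  = 10 + 0.3239
  = 10.32%


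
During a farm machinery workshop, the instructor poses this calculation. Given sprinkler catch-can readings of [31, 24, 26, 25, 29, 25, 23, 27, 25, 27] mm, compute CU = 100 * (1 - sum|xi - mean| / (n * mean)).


xbar = 262 / 10 = 26.200
sum|xi - xbar| = 18.400
CU = 100 * (1 - 18.400 / (10 * 26.200))
   = 100 * (1 - 0.0702)
   = 92.98%


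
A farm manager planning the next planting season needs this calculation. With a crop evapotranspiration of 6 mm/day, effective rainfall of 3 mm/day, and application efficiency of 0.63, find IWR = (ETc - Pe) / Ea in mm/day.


IWR = (ETc - Pe) / Ea
    = (6 - 3) / 0.63
    = 3 / 0.63
    = 4.76 mm/day


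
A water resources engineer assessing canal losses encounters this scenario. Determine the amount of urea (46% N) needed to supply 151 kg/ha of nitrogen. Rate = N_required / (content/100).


Rate = N_required / (N_content / 100)
     = 151 / (46 / 100)
     = 151 / 0.46
     = 328.26 kg/ha


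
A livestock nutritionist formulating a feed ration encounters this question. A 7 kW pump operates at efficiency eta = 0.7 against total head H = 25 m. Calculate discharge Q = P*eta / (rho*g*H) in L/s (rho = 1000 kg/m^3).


Q = (P * 1000 * eta) / (rho * g * H)
  = (7 * 1000 * 0.7) / (1000 * 9.81 * 25)
  = 4900 / 245250
  = 0.01998 m^3/s = 19.98 L/s


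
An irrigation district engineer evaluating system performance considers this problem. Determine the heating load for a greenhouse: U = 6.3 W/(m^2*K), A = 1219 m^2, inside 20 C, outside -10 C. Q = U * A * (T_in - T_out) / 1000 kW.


dT = 20 - (-10) = 30 K
Q = U * A * dT
  = 6.3 * 1219 * 30
  = 230391 W = 230.39 kW


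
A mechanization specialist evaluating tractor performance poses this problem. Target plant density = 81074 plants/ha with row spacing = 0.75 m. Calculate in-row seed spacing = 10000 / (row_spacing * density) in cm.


spacing = 10000 / (row_sp * density)
        = 10000 / (0.75 * 81074)
        = 10000 / 60805.50
        = 0.16446 m = 16.45 cm


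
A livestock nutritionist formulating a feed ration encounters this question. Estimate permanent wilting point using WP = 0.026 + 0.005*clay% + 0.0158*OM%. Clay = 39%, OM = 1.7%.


WP = 0.026 + 0.005*39 + 0.0158*1.7
   = 0.026 + 0.1950 + 0.0269
   = 0.2479


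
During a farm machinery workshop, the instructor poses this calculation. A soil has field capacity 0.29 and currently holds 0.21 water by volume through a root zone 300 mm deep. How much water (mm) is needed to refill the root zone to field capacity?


SMD = (FC - theta) * D
    = (0.29 - 0.21) * 300
    = 0.080 * 300
    = 24 mm


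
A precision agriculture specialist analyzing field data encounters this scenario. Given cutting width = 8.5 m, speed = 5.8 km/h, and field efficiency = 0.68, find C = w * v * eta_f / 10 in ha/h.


C = w * v * eta_f / 10
  = 8.5 * 5.8 * 0.68 / 10
  = 33.52 / 10
  = 3.35 ha/h


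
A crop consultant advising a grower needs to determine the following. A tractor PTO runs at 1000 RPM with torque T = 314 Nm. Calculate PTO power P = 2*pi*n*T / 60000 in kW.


P = 2*pi*n*T / 60000
  = 2*pi * 1000 * 314 / 60000
  = 1972920.19 / 60000
  = 32.88 kW


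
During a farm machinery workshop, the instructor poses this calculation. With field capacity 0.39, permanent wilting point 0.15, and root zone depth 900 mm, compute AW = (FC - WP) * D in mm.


AW = (FC - WP) * D
   = (0.39 - 0.15) * 900
   = 0.24 * 900
   = 216 mm


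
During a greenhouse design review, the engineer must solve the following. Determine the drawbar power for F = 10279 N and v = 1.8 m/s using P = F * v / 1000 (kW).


P = F * v / 1000
  = 10279 * 1.8 / 1000
  = 18502.20 / 1000
  = 18.50 kW


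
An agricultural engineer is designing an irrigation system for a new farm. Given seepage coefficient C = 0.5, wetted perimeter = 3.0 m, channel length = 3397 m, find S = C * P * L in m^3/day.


S = C * P * L
  = 0.5 * 3.0 * 3397
  = 5095.50 m^3/day


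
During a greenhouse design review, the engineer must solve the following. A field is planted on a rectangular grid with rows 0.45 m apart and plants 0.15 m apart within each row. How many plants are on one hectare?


D = 10000 / (row_sp * plant_sp)
  = 10000 / (0.45 * 0.15)
  = 10000 / 0.0675
  = 148148.15 plants/ha


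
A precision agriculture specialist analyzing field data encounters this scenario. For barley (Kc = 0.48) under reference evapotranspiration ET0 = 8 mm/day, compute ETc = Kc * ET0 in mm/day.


ETc = Kc * ET0
    = 0.48 * 8
    = 3.84 mm/day


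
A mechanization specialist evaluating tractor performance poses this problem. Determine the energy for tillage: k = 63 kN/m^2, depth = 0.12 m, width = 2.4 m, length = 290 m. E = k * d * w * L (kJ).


E = k * d * w * L
  = 63 * 0.12 * 2.4 * 290
  = 5261.76 kJ


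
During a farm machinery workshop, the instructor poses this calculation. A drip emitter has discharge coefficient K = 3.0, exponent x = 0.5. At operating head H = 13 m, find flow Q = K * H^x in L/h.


Q = K * H^x
  = 3.0 * 13^0.5
  = 3.0 * 3.6056
  = 10.82 L/h


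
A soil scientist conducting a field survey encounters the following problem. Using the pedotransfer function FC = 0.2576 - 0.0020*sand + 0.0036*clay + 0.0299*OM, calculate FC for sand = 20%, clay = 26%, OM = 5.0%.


FC = 0.2576 - 0.0020*20 + 0.0036*26 + 0.0299*5.0
   = 0.2576 - 0.0400 + 0.0936 + 0.1495
   = 0.4607


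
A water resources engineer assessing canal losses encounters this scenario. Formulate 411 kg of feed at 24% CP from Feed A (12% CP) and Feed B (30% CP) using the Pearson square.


parts_A = CP_b - target = 30 - 24 = 6
parts_B = target - CP_a = 24 - 12 = 12
total_parts = 6 + 12 = 18
Feed A = 411 * 6 / 18 = 137 kg
Feed B = 411 * 12 / 18 = 274 kg

137 kg


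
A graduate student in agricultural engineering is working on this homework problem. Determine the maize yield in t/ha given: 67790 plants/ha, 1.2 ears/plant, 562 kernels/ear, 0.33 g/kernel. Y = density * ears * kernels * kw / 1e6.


Y = density * ears * kernels * kw
  = 67790 * 1.2 * 562 * 0.33 g/ha
  = 15086800.08 g/ha
  = 15086.80 kg/ha = 15.09 t/ha


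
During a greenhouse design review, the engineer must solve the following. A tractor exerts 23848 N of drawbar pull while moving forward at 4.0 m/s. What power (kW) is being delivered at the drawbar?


P = F * v / 1000
  = 23848 * 4.0 / 1000
  = 95392 / 1000
  = 95.39 kW


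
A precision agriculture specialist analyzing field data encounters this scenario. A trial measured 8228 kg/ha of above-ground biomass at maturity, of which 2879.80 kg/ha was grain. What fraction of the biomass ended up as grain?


HI = grain_yield / biomass
   = 2879.80 / 8228
   = 0.35


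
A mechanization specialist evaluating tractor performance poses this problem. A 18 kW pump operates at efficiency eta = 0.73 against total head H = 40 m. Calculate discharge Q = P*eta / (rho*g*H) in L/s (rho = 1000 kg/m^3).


Q = (P * 1000 * eta) / (rho * g * H)
  = (18 * 1000 * 0.73) / (1000 * 9.81 * 40)
  = 13140 / 392400
  = 0.03349 m^3/s = 33.49 L/s


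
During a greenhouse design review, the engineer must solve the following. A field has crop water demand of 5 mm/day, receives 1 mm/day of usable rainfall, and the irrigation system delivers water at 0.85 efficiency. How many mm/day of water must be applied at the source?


IWR = (ETc - Pe) / Ea
    = (5 - 1) / 0.85
    = 4 / 0.85
    = 4.71 mm/day


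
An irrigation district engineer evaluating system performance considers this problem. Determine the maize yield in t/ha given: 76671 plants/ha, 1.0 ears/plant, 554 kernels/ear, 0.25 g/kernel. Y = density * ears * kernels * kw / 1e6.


Y = density * ears * kernels * kw
  = 76671 * 1.0 * 554 * 0.25 g/ha
  = 10618933.50 g/ha
  = 10618.93 kg/ha = 10.62 t/ha


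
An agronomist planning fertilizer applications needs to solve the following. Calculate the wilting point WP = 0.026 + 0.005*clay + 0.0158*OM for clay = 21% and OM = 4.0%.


WP = 0.026 + 0.005*21 + 0.0158*4.0
   = 0.026 + 0.1050 + 0.0632
   = 0.1942


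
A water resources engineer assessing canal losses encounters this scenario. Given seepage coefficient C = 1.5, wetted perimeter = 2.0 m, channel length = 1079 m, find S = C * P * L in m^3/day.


S = C * P * L
  = 1.5 * 2.0 * 1079
  = 3237 m^3/day


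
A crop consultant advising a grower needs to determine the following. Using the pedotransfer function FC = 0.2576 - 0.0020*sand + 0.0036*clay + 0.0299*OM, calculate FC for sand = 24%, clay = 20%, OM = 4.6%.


FC = 0.2576 - 0.0020*24 + 0.0036*20 + 0.0299*4.6
   = 0.2576 - 0.0480 + 0.0720 + 0.1375
   = 0.4191


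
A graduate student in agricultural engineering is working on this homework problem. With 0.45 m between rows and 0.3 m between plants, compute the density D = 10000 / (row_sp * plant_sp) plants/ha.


D = 10000 / (row_sp * plant_sp)
  = 10000 / (0.45 * 0.3)
  = 10000 / 0.1350
  = 74074.07 plants/ha


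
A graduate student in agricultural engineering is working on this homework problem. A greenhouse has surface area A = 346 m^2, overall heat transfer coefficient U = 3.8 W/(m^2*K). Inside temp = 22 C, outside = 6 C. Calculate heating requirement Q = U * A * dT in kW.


dT = 22 - (6) = 16 K
Q = U * A * dT
  = 3.8 * 346 * 16
  = 21036.80 W = 21.04 kW


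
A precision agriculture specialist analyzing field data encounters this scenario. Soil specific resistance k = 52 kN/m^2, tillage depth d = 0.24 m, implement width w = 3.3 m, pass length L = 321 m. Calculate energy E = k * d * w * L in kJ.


E = k * d * w * L
  = 52 * 0.24 * 3.3 * 321
  = 13220.06 kJ


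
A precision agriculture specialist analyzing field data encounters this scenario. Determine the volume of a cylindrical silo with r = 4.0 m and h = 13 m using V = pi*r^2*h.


V = pi * r^2 * h
  = pi * 4.0^2 * 13
  = pi * 16 * 13
  = 653.45 m^3
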